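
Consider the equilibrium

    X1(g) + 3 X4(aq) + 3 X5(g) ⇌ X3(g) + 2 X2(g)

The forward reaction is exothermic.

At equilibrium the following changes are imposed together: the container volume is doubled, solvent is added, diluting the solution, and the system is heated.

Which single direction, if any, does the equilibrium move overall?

Gas moles: reactants 4, products 3 (Δn_gas = -1). Expansion shifts the system toward the side with more moles of gas — to the left.
Dilution lowers every aqueous concentration by the same factor. Δn_aq = 0 − 3 = -3, so the system shifts toward the side with more dissolved moles — to the left.
The forward reaction is exothermic. Raising T favours the endothermic direction — shift to the left.
All effects act in the same direction — net shift to the left.

left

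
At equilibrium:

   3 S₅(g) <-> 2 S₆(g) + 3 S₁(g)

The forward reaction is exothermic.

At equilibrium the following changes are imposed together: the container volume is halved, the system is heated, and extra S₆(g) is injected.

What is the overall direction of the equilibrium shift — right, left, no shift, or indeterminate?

left

Gas moles: reactants 3, products 5 (Δn_gas = +2). Compression shifts the system toward the side with fewer moles of gas — to the left.
The forward reaction is exothermic. Raising T favours the endothermic direction — shift to the left.
Adding S₆ (g), a product, drives the reaction to the left.
All effects act in the same direction — net shift to the left.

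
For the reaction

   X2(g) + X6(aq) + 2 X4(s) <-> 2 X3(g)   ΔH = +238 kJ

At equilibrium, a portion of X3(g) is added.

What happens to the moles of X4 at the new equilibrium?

Adding X3 (g), a product, drives the reaction to the left.
The net shift is to the left. X4 is a reactant, so its amount increases.

increases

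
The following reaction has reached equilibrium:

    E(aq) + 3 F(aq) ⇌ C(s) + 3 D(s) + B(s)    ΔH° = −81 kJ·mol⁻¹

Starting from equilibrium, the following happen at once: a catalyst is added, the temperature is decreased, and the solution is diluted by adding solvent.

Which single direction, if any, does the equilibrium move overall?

cannot be determined

A catalyst speeds both forward and reverse rates equally; it changes neither Q nor K — no shift from this change.
The forward reaction is exothermic. Lowering T favours the exothermic direction — shift to the right.
Dilution lowers every aqueous concentration by the same factor. Δn_aq = 0 − 4 = -4, so the system shifts toward the side with more dissolved moles — to the left.
The individual effects push in opposite directions; without quantitative information the net direction cannot be determined.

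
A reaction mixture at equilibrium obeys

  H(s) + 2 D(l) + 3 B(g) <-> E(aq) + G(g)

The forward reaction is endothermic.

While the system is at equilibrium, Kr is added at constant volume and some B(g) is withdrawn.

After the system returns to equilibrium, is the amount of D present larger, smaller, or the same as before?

increases

At constant volume, adding an inert gas leaves every reacting species' partial pressure unchanged, so Q is unchanged — no shift from this change.
Removing B (g), a reactant, drives the reaction to the left.
The net shift is to the left. D is a reactant, so its amount increases.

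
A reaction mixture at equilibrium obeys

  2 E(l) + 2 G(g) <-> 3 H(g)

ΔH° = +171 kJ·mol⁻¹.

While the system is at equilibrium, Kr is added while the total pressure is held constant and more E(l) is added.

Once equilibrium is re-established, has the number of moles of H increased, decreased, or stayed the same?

increases

Adding inert gas at constant total pressure expands the volume and lowers every reacting partial pressure. With Δn_gas = 3 − 2 = +1, Q moves away from K toward the side with fewer gas moles, so the system shifts toward the side with more gas moles — to the right.
E is a pure liquid; its activity is 1 regardless of amount, so Q is unaffected — no shift from this change.
The net shift is to the right. H is a product, so its amount increases.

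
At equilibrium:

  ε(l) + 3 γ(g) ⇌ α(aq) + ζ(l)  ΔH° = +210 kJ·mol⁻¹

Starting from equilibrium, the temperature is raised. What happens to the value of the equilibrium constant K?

increases

K depends on temperature via the van 't Hoff relation. The forward reaction is endothermic, so raising T increases K.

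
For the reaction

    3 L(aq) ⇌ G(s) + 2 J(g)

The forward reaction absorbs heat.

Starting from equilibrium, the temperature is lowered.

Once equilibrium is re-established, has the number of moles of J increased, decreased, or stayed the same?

The forward reaction is endothermic. Lowering T favours the exothermic direction — shift to the left.
The net shift is to the left. J is a product, so its amount decreases.

decreases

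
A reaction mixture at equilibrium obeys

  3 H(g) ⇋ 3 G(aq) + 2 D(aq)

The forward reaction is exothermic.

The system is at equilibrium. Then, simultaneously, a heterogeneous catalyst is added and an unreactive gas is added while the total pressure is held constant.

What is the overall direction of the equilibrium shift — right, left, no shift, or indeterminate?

left

A catalyst speeds both forward and reverse rates equally; it changes neither Q nor K — no shift from this change.
Adding inert gas at constant total pressure expands the volume and lowers every reacting partial pressure. With Δn_gas = 0 − 3 = -3, Q moves away from K toward the side with fewer gas moles, so the system shifts toward the side with more gas moles — to the left.
Only the nonzero effect(s) matter; the net shift is to the left.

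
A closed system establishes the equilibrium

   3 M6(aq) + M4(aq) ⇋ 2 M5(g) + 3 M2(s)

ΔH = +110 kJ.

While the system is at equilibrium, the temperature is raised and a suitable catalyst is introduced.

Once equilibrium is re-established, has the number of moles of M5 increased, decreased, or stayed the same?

increases

The forward reaction is endothermic. Raising T favours the endothermic direction — shift to the right.
A catalyst speeds both forward and reverse rates equally; it changes neither Q nor K — no shift from this change.
The net shift is to the right. M5 is a product, so its amount increases.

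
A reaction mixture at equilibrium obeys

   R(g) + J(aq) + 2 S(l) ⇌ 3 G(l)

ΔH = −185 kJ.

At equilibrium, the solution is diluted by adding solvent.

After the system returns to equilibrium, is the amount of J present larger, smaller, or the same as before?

increases

Dilution lowers every aqueous concentration by the same factor. Δn_aq = 0 − 1 = -1, so the system shifts toward the side with more dissolved moles — to the left.
The net shift is to the left. J is a reactant, so its amount increases.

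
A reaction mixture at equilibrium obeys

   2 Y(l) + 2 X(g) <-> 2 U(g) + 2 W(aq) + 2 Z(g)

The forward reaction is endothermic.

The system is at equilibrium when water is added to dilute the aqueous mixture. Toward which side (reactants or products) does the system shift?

Dilution lowers every aqueous concentration by the same factor. Δn_aq = 2 − 0 = +2, so the system shifts toward the side with more dissolved moles — to the right.

right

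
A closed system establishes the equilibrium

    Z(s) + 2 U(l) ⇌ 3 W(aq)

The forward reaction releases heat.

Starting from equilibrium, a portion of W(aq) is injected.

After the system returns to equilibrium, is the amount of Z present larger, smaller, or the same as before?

Adding W (aq), a product, drives the reaction to the left.
The net shift is to the left. Z is a reactant, so its amount increases.

increases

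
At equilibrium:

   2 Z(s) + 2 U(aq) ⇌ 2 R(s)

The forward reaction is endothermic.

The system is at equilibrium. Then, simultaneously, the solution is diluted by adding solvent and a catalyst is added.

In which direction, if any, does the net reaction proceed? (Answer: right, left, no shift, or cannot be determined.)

Dilution lowers every aqueous concentration by the same factor. Δn_aq = 0 − 2 = -2, so the system shifts toward the side with more dissolved moles — to the left.
A catalyst speeds both forward and reverse rates equally; it changes neither Q nor K — no shift from this change.
Only the nonzero effect(s) matter; the net shift is to the left.

left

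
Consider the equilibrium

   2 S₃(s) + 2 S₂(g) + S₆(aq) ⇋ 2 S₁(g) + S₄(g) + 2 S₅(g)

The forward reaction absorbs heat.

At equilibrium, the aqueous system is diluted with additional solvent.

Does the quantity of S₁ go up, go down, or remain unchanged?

Dilution lowers every aqueous concentration by the same factor. Δn_aq = 0 − 1 = -1, so the system shifts toward the side with more dissolved moles — to the left.
The net shift is to the left. S₁ is a product, so its amount decreases.

decreases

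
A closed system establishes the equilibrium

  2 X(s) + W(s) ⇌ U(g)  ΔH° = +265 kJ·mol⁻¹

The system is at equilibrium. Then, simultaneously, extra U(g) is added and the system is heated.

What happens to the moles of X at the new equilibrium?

cannot be determined

Adding U (g), a product, drives the reaction to the left.
The forward reaction is endothermic. Raising T favours the endothermic direction — shift to the right.
The two effects oppose each other, so the net shift — and hence the change in X — cannot be determined from the given information.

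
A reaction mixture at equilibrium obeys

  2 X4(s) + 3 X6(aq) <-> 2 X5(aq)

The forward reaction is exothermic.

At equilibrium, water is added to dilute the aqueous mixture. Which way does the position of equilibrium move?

Dilution lowers every aqueous concentration by the same factor. Δn_aq = 2 − 3 = -1, so the system shifts toward the side with more dissolved moles — to the left.

left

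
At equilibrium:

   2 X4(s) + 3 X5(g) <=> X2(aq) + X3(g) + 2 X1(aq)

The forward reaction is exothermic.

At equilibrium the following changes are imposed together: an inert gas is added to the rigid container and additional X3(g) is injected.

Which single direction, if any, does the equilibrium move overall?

At constant volume, adding an inert gas leaves every reacting species' partial pressure unchanged, so Q is unchanged — no shift from this change.
Adding X3 (g), a product, drives the reaction to the left.
Only the nonzero effect(s) matter; the net shift is to the left.

left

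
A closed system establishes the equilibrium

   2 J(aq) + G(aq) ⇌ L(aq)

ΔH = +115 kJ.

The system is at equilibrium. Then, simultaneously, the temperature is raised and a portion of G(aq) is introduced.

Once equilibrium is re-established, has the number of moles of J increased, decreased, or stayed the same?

The forward reaction is endothermic. Raising T favours the endothermic direction — shift to the right.
Adding G (aq), a reactant, drives the reaction to the right.
The net shift is to the right. J is a reactant, so its amount decreases.

decreases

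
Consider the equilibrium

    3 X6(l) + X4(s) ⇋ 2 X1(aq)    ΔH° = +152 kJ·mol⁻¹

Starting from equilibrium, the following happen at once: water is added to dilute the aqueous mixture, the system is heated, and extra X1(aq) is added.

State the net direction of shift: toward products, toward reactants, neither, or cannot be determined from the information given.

Dilution lowers every aqueous concentration by the same factor. Δn_aq = 2 − 0 = +2, so the system shifts toward the side with more dissolved moles — to the right.
The forward reaction is endothermic. Raising T favours the endothermic direction — shift to the right.
Adding X1 (aq), a product, drives the reaction to the left.
The individual effects push in opposite directions; without quantitative information the net direction cannot be determined.

cannot be determined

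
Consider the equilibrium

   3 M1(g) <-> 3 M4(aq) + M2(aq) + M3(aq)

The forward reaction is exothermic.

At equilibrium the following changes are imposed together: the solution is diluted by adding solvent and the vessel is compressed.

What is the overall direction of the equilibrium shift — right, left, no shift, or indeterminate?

Dilution lowers every aqueous concentration by the same factor. Δn_aq = 5 − 0 = +5, so the system shifts toward the side with more dissolved moles — to the right.
Gas moles: reactants 3, products 0 (Δn_gas = -3). Compression shifts the system toward the side with fewer moles of gas — to the right.
All effects act in the same direction — net shift to the right.

right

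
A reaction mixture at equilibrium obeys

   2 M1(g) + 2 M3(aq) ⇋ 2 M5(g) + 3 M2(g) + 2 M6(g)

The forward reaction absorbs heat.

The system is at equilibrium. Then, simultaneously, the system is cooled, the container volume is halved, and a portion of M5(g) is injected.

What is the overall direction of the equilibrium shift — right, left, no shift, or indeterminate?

The forward reaction is endothermic. Lowering T favours the exothermic direction — shift to the left.
Gas moles: reactants 2, products 7 (Δn_gas = +5). Compression shifts the system toward the side with fewer moles of gas — to the left.
Adding M5 (g), a product, drives the reaction to the left.
All effects act in the same direction — net shift to the left.

left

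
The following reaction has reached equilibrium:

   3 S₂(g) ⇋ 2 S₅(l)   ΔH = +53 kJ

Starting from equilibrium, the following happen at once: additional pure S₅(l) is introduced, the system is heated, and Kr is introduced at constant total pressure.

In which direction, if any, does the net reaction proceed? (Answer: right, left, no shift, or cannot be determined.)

cannot be determined

S₅ is a pure liquid; its activity is 1 regardless of amount, so Q is unaffected — no shift from this change.
The forward reaction is endothermic. Raising T favours the endothermic direction — shift to the right.
Adding inert gas at constant total pressure expands the volume and lowers every reacting partial pressure. With Δn_gas = 0 − 3 = -3, Q moves away from K toward the side with fewer gas moles, so the system shifts toward the side with more gas moles — to the left.
The individual effects push in opposite directions; without quantitative information the net direction cannot be determined.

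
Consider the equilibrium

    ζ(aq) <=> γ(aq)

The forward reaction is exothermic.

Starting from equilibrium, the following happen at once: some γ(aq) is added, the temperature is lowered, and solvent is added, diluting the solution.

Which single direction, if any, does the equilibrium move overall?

Adding γ (aq), a product, drives the reaction to the left.
The forward reaction is exothermic. Lowering T favours the exothermic direction — shift to the right.
Dilution scales every aqueous concentration by the same factor. Δn_aq = 1 − 1 = 0, so Q is unchanged — no shift.
The individual effects push in opposite directions; without quantitative information the net direction cannot be determined.

cannot be determined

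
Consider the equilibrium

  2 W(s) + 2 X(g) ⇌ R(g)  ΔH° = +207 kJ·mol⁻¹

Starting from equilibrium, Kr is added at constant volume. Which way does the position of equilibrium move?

At constant volume, adding an inert gas leaves every reacting species' partial pressure unchanged, so Q is unchanged — no shift from this change.

no shift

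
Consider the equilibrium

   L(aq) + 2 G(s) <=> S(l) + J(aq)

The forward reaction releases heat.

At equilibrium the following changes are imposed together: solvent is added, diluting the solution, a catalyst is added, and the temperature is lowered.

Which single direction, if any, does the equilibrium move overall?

right

Dilution scales every aqueous concentration by the same factor. Δn_aq = 1 − 1 = 0, so Q is unchanged — no shift.
A catalyst speeds both forward and reverse rates equally; it changes neither Q nor K — no shift from this change.
The forward reaction is exothermic. Lowering T favours the exothermic direction — shift to the right.
Only the nonzero effect(s) matter; the net shift is to the right.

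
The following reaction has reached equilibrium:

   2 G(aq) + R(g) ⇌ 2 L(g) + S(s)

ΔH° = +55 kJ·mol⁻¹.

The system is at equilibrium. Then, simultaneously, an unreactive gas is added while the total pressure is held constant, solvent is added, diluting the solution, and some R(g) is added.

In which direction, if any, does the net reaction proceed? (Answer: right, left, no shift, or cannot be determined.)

cannot be determined

Adding inert gas at constant total pressure expands the volume and lowers every reacting partial pressure. With Δn_gas = 2 − 1 = +1, Q moves away from K toward the side with fewer gas moles, so the system shifts toward the side with more gas moles — to the right.
Dilution lowers every aqueous concentration by the same factor. Δn_aq = 0 − 2 = -2, so the system shifts toward the side with more dissolved moles — to the left.
Adding R (g), a reactant, drives the reaction to the right.
The individual effects push in opposite directions; without quantitative information the net direction cannot be determined.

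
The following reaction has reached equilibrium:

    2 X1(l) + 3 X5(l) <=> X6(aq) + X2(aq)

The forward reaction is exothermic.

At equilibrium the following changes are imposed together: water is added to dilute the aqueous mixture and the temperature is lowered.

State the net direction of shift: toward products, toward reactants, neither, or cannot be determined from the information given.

right

Dilution lowers every aqueous concentration by the same factor. Δn_aq = 2 − 0 = +2, so the system shifts toward the side with more dissolved moles — to the right.
The forward reaction is exothermic. Lowering T favours the exothermic direction — shift to the right.
All effects act in the same direction — net shift to the right.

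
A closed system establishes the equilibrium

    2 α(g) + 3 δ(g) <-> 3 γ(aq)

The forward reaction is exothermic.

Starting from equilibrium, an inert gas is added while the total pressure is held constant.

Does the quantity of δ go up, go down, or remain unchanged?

increases

Adding inert gas at constant total pressure expands the volume and lowers every reacting partial pressure. With Δn_gas = 0 − 5 = -5, Q moves away from K toward the side with fewer gas moles, so the system shifts toward the side with more gas moles — to the left.
The net shift is to the left. δ is a reactant, so its amount increases.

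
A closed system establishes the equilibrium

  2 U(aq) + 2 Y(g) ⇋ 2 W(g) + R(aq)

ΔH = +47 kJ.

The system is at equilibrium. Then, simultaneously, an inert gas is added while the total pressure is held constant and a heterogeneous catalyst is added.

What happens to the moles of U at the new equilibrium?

unchanged

Adding inert gas at constant total pressure expands the volume, scaling every reacting partial pressure by the same factor. Δn_gas = 2 − 2 = 0, so Q is unchanged — no shift.
A catalyst speeds both forward and reverse rates equally; it changes neither Q nor K — no shift from this change.
No net shift occurs, so the amount of U is unchanged.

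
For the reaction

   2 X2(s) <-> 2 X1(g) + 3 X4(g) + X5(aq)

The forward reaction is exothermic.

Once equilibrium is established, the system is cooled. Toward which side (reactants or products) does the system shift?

The forward reaction is exothermic. Lowering T favours the exothermic direction — shift to the right.

right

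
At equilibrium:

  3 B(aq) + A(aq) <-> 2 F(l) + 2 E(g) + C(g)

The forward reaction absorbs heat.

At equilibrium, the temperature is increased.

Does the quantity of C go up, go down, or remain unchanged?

The forward reaction is endothermic. Raising T favours the endothermic direction — shift to the right.
The net shift is to the right. C is a product, so its amount increases.

increases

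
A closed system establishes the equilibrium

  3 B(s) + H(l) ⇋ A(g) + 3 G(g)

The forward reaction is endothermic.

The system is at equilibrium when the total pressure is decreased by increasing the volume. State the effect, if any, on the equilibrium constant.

The equilibrium constant depends only on temperature. This perturbation may move the position of equilibrium, but since T is unchanged, K itself is unchanged.

unchanged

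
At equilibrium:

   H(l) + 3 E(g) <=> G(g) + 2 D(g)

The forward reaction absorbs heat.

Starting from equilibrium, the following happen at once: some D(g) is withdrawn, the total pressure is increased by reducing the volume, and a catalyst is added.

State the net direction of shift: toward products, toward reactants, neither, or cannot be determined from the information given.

right

Removing D (g), a product, drives the reaction to the right.
Gas moles: reactants 3, products 3. Δn_gas = 0, so a volume change leaves Q equal to K — no shift from this change.
A catalyst speeds both forward and reverse rates equally; it changes neither Q nor K — no shift from this change.
Only the nonzero effect(s) matter; the net shift is to the right.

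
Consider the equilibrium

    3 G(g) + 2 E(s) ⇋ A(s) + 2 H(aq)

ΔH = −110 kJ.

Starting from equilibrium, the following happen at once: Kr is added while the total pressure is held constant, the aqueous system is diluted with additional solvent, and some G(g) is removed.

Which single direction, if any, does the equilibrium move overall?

Adding inert gas at constant total pressure expands the volume and lowers every reacting partial pressure. With Δn_gas = 0 − 3 = -3, Q moves away from K toward the side with fewer gas moles, so the system shifts toward the side with more gas moles — to the left.
Dilution lowers every aqueous concentration by the same factor. Δn_aq = 2 − 0 = +2, so the system shifts toward the side with more dissolved moles — to the right.
Removing G (g), a reactant, drives the reaction to the left.
The individual effects push in opposite directions; without quantitative information the net direction cannot be determined.

cannot be determined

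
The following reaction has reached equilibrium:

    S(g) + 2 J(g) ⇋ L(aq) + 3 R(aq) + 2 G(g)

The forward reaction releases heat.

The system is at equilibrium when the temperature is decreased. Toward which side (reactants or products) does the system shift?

right

The forward reaction is exothermic. Lowering T favours the exothermic direction — shift to the right.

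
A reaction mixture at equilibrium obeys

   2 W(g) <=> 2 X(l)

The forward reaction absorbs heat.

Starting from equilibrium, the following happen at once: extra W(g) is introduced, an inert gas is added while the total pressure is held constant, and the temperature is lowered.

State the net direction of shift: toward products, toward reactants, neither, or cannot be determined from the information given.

cannot be determined

Adding W (g), a reactant, drives the reaction to the right.
Adding inert gas at constant total pressure expands the volume and lowers every reacting partial pressure. With Δn_gas = 0 − 2 = -2, Q moves away from K toward the side with fewer gas moles, so the system shifts toward the side with more gas moles — to the left.
The forward reaction is endothermic. Lowering T favours the exothermic direction — shift to the left.
The individual effects push in opposite directions; without quantitative information the net direction cannot be determined.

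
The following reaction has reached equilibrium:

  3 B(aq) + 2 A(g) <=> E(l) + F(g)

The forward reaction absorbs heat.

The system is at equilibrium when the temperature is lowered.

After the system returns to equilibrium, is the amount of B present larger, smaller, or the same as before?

increases

The forward reaction is endothermic. Lowering T favours the exothermic direction — shift to the left.
The net shift is to the left. B is a reactant, so its amount increases.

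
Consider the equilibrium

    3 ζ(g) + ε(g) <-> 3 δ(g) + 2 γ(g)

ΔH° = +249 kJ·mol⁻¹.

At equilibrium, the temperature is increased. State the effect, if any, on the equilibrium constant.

increases

K depends on temperature via the van 't Hoff relation. The forward reaction is endothermic, so raising T increases K.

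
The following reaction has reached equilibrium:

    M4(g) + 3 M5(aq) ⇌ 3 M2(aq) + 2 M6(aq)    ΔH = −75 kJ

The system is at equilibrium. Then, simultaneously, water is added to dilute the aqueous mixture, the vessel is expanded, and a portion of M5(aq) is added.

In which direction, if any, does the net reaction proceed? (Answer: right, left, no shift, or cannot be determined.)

Dilution lowers every aqueous concentration by the same factor. Δn_aq = 5 − 3 = +2, so the system shifts toward the side with more dissolved moles — to the right.
Gas moles: reactants 1, products 0 (Δn_gas = -1). Expansion shifts the system toward the side with more moles of gas — to the left.
Adding M5 (aq), a reactant, drives the reaction to the right.
The individual effects push in opposite directions; without quantitative information the net direction cannot be determined.

cannot be determined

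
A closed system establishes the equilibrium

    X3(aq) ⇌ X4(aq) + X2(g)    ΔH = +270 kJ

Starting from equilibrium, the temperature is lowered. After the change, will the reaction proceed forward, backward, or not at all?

The forward reaction is endothermic. Lowering T favours the exothermic direction — shift to the left.

left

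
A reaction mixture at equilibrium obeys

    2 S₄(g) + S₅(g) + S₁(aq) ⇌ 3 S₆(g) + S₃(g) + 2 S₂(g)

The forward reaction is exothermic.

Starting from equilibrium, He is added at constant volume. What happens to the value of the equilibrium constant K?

The equilibrium constant depends only on temperature. This perturbation changes neither the position of equilibrium nor K.

unchanged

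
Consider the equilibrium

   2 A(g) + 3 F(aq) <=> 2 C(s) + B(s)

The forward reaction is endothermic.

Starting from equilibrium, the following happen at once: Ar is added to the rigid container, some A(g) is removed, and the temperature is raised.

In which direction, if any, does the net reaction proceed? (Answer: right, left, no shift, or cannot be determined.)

At constant volume, adding an inert gas leaves every reacting species' partial pressure unchanged, so Q is unchanged — no shift from this change.
Removing A (g), a reactant, drives the reaction to the left.
The forward reaction is endothermic. Raising T favours the endothermic direction — shift to the right.
The individual effects push in opposite directions; without quantitative information the net direction cannot be determined.

cannot be determined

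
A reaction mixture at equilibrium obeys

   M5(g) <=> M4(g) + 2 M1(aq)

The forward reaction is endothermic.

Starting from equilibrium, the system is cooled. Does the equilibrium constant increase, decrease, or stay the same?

K depends on temperature via the van 't Hoff relation. The forward reaction is endothermic, so lowering T decreases K.

decreases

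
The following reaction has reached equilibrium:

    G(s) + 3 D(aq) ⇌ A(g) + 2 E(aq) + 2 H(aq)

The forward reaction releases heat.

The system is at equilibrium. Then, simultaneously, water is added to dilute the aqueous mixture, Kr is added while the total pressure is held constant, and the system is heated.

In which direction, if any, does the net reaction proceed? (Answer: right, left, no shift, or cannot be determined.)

cannot be determined

Dilution lowers every aqueous concentration by the same factor. Δn_aq = 4 − 3 = +1, so the system shifts toward the side with more dissolved moles — to the right.
Adding inert gas at constant total pressure expands the volume and lowers every reacting partial pressure. With Δn_gas = 1 − 0 = +1, Q moves away from K toward the side with fewer gas moles, so the system shifts toward the side with more gas moles — to the right.
The forward reaction is exothermic. Raising T favours the endothermic direction — shift to the left.
The individual effects push in opposite directions; without quantitative information the net direction cannot be determined.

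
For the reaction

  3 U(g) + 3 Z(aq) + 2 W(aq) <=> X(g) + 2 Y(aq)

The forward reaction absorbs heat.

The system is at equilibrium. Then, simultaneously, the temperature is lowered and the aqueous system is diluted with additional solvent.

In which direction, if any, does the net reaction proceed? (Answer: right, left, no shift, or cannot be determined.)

left

The forward reaction is endothermic. Lowering T favours the exothermic direction — shift to the left.
Dilution lowers every aqueous concentration by the same factor. Δn_aq = 2 − 5 = -3, so the system shifts toward the side with more dissolved moles — to the left.
All effects act in the same direction — net shift to the left.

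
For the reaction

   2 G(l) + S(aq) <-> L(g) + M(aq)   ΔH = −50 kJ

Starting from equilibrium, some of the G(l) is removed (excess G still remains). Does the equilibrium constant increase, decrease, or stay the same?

unchanged

The equilibrium constant depends only on temperature. This perturbation changes neither the position of equilibrium nor K.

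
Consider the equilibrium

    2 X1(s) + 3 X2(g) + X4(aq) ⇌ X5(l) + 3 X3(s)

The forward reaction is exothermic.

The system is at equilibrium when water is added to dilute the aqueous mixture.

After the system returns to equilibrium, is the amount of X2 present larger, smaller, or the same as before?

Dilution lowers every aqueous concentration by the same factor. Δn_aq = 0 − 1 = -1, so the system shifts toward the side with more dissolved moles — to the left.
The net shift is to the left. X2 is a reactant, so its amount increases.

increases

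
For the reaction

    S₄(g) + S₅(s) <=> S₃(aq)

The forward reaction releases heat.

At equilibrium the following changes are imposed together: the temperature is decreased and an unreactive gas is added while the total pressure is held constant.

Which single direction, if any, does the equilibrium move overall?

cannot be determined

The forward reaction is exothermic. Lowering T favours the exothermic direction — shift to the right.
Adding inert gas at constant total pressure expands the volume and lowers every reacting partial pressure. With Δn_gas = 0 − 1 = -1, Q moves away from K toward the side with fewer gas moles, so the system shifts toward the side with more gas moles — to the left.
The individual effects push in opposite directions; without quantitative information the net direction cannot be determined.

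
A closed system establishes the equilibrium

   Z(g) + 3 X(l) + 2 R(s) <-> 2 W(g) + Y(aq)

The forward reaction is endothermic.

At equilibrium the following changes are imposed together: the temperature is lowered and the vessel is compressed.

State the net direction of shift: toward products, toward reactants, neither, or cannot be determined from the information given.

The forward reaction is endothermic. Lowering T favours the exothermic direction — shift to the left.
Gas moles: reactants 1, products 2 (Δn_gas = +1). Compression shifts the system toward the side with fewer moles of gas — to the left.
All effects act in the same direction — net shift to the left.

left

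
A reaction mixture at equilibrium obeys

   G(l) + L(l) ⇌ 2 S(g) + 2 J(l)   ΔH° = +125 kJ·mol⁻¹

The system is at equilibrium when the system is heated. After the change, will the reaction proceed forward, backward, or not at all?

right

The forward reaction is endothermic. Raising T favours the endothermic direction — shift to the right.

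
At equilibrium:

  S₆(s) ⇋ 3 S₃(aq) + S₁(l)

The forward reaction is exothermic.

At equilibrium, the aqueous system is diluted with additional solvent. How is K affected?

The equilibrium constant depends only on temperature. This perturbation may move the position of equilibrium, but since T is unchanged, K itself is unchanged.

unchanged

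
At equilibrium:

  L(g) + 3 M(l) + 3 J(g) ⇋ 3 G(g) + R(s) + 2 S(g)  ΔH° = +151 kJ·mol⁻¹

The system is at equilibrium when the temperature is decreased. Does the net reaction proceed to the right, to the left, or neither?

The forward reaction is endothermic. Lowering T favours the exothermic direction — shift to the left.

left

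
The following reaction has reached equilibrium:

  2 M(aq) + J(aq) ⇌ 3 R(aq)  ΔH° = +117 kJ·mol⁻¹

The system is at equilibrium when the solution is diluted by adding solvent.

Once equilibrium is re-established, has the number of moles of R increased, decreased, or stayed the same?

Dilution scales every aqueous concentration by the same factor. Δn_aq = 3 − 3 = 0, so Q is unchanged — no shift.
No net shift occurs, so the amount of R is unchanged.

unchanged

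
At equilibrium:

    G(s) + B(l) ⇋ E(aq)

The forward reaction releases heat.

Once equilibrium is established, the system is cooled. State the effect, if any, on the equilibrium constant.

K depends on temperature via the van 't Hoff relation. The forward reaction is exothermic, so lowering T increases K.

increases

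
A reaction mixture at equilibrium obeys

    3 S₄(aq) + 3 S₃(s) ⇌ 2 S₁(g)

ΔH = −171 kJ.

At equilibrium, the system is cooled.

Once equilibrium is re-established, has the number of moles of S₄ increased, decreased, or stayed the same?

decreases

The forward reaction is exothermic. Lowering T favours the exothermic direction — shift to the right.
The net shift is to the right. S₄ is a reactant, so its amount decreases.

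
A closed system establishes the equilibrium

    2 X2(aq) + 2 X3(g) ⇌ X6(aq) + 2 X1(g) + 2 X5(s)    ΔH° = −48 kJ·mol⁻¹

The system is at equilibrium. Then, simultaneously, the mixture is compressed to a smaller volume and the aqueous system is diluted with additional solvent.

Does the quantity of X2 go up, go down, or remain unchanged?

Gas moles: reactants 2, products 2. Δn_gas = 0, so a volume change leaves Q equal to K — no shift from this change.
Dilution lowers every aqueous concentration by the same factor. Δn_aq = 1 − 2 = -1, so the system shifts toward the side with more dissolved moles — to the left.
The net shift is to the left. X2 is a reactant, so its amount increases.

increases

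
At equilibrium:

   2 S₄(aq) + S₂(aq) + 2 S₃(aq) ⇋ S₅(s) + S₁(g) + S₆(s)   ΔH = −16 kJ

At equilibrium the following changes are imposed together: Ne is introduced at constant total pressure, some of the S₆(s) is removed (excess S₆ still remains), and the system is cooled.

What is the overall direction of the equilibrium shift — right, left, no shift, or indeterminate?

Adding inert gas at constant total pressure expands the volume and lowers every reacting partial pressure. With Δn_gas = 1 − 0 = +1, Q moves away from K toward the side with fewer gas moles, so the system shifts toward the side with more gas moles — to the right.
S₆ is a pure solid; its activity is 1 regardless of amount, so Q is unaffected — no shift from this change.
The forward reaction is exothermic. Lowering T favours the exothermic direction — shift to the right.
Only the nonzero effect(s) matter; the net shift is to the right.

right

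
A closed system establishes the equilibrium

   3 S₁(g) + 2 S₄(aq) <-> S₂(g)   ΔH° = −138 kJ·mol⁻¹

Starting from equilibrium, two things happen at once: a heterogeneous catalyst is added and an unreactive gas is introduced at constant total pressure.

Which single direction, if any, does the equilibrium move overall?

A catalyst speeds both forward and reverse rates equally; it changes neither Q nor K — no shift from this change.
Adding inert gas at constant total pressure expands the volume and lowers every reacting partial pressure. With Δn_gas = 1 − 3 = -2, Q moves away from K toward the side with fewer gas moles, so the system shifts toward the side with more gas moles — to the left.
Only the nonzero effect(s) matter; the net shift is to the left.

left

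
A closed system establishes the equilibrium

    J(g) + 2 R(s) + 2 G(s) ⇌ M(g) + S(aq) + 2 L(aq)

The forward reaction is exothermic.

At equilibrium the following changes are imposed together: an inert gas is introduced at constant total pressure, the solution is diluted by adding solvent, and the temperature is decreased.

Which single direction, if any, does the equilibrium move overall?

Adding inert gas at constant total pressure expands the volume, scaling every reacting partial pressure by the same factor. Δn_gas = 1 − 1 = 0, so Q is unchanged — no shift.
Dilution lowers every aqueous concentration by the same factor. Δn_aq = 3 − 0 = +3, so the system shifts toward the side with more dissolved moles — to the right.
The forward reaction is exothermic. Lowering T favours the exothermic direction — shift to the right.
Only the nonzero effect(s) matter; the net shift is to the right.

right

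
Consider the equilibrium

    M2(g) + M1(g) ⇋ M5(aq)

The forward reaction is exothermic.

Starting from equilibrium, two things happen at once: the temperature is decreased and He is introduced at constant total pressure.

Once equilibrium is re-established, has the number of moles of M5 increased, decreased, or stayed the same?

The forward reaction is exothermic. Lowering T favours the exothermic direction — shift to the right.
Adding inert gas at constant total pressure expands the volume and lowers every reacting partial pressure. With Δn_gas = 0 − 2 = -2, Q moves away from K toward the side with fewer gas moles, so the system shifts toward the side with more gas moles — to the left.
The two effects oppose each other, so the net shift — and hence the change in M5 — cannot be determined from the given information.

cannot be determined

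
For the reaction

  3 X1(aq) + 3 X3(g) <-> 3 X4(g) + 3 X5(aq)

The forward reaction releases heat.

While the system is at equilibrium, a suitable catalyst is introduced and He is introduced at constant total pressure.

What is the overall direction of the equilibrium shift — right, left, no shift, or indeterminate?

no shift

A catalyst speeds both forward and reverse rates equally; it changes neither Q nor K — no shift from this change.
Adding inert gas at constant total pressure expands the volume, scaling every reacting partial pressure by the same factor. Δn_gas = 3 − 3 = 0, so Q is unchanged — no shift.
None of the changes alters Q relative to K, so there is no net shift.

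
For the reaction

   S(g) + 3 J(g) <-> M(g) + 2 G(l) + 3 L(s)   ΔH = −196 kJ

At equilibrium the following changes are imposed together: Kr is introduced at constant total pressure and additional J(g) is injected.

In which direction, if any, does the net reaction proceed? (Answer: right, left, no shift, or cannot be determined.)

Adding inert gas at constant total pressure expands the volume and lowers every reacting partial pressure. With Δn_gas = 1 − 4 = -3, Q moves away from K toward the side with fewer gas moles, so the system shifts toward the side with more gas moles — to the left.
Adding J (g), a reactant, drives the reaction to the right.
The individual effects push in opposite directions; without quantitative information the net direction cannot be determined.

cannot be determined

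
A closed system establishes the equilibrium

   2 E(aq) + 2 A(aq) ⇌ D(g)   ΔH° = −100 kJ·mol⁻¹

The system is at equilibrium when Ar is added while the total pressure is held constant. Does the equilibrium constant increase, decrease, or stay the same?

unchanged

The equilibrium constant depends only on temperature. This perturbation may move the position of equilibrium, but since T is unchanged, K itself is unchanged.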